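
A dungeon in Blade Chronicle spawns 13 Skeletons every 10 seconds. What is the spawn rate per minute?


Spawns per minute = count * (60 / interval)
= 13 * (60 / 10)
= 13 * 6.0
= 78.0

78.0 per minute


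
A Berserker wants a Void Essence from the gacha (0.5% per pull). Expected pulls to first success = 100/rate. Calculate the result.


Expected pulls for a geometric distribution = 1/p = 100 / rate%
= 100 / 0.5
= 200.0

200.0 pulls


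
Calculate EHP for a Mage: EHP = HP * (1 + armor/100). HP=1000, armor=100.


EHP = 1000 * (1 + 100/100)
= 1000 * (1 + 1.0)
= 1000 * 2.0
= 2000.0

2000.0 EHP


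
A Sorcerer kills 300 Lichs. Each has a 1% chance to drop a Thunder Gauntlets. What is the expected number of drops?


Expected drops = kills * (drop_rate / 100)
= 300 * (1 / 100)
= 300 * 0.01
= 3.0

3.0 drops


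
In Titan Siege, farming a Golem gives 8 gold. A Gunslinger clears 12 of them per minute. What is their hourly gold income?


Gold per minute = 8 * 12 = 96
Gold per hour = 96 * 60 = 5760

5760 gold/hour


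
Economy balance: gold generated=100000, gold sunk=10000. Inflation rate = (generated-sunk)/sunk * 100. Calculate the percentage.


Net gold = 100000 - 10000 = 90000
Inflation rate = net / sunk * 100 = 90000 / 10000 * 100
= 9.0 * 100
= 900.00%

900.00%


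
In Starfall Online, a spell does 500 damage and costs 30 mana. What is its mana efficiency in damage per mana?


Efficiency = damage / mana
= 500 / 30
= 16.67

16.67 dmg/mana


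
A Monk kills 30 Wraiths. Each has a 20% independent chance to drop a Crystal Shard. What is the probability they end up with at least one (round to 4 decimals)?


P(at least one) = 1 - P(none) = 1 - (1-p)^n
p = 20/100 = 0.2
1 - p = 0.8
(1 - p)^30 = 0.8^30 = 0.001238
P(at least one) = 1 - 0.001238 = 0.9988

0.9988


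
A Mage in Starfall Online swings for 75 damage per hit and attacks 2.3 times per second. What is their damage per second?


DPS = damage * attack_speed
= 75 * 2.3
= 172.5

172.5 DPS


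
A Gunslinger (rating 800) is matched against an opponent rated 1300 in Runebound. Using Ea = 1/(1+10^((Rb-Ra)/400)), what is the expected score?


Elo expected score: Ea = 1/(1 + 10^((Rb-Ra)/400))
Rb - Ra = 1300 - 800 = 500
(Rb-Ra)/400 = 500/400 = 1.25
10^1.25 = 17.782794
Ea = 1/(1 + 17.782794) = 1/18.782794 = 0.0532

0.0532


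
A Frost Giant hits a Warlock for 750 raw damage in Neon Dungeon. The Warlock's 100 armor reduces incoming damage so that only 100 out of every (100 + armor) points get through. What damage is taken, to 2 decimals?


actual = 750 * 100 / (100 + 100)
= 750 * 100 / 200
= 75000 / 200
= 375.00

375.00 damage


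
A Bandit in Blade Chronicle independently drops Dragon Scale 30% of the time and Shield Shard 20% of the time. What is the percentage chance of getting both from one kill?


For independent events, P(both) = P(A) * P(B)
= 30% * 20%
= 600 / 100 %
= 6.0%

6.0%


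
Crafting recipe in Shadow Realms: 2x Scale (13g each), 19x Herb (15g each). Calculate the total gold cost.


Cost breakdown:
  Scale: 2 * 13 = 26
  Herb: 19 * 15 = 285
Total = 26 + 285 = 311

311 gold


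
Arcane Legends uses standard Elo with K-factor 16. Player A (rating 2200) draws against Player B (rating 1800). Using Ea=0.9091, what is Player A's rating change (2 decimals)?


Elo update: delta = K * (S - Ea), where S = 0.5 (draws)
S - Ea = 0.5 - 0.9091 = -0.4091
Rating change = 16 * -0.4091
= -6.55

-6.55 rating points


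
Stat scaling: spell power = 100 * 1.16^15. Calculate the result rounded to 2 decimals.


value = base * growth^level
= 100 * 1.16^15
= 100 * 9.265521
= 926.55

926.55 spell power


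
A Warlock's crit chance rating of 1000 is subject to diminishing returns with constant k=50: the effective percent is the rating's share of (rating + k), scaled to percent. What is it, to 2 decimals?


effective% = rating / (rating + k) * 100
= 1000 / (1000 + 50) * 100
= 1000 / 1050 * 100
= 0.952381 * 100
= 95.24%

95.24%


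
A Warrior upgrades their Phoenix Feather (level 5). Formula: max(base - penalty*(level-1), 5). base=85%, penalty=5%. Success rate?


raw_rate = 85 - 5 * (5 - 1)
= 85 - 5 * 4
= 85 - 20
= 65
Apply floor: max(65, 5) = 65%

65%


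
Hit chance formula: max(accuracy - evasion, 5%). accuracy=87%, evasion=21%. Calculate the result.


accuracy - evasion = 87 - 21 = 66
Apply floor: max(66, 5) = 66
Hit chance = 66%

66%


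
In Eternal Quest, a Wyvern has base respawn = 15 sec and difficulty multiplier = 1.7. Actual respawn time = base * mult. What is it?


Respawn time = base * multiplier
= 15 * 1.7
= 25.5 seconds

25.5 seconds


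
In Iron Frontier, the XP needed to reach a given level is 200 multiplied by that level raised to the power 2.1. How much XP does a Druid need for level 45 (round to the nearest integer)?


XP = 200 * level^2.1
Substitute level = 45:
XP = 200 * 45^2.1
= 200 * 2963.0998
= 592620

592620 XP


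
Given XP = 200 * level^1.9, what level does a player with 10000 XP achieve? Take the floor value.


XP = 200 * level^1.9, so level = (XP / 200)^(1/1.9)
= (10000 / 200)^(1/1.9)
= 50.0^0.5263
= 7.8378
Floor: level = 7

level 7


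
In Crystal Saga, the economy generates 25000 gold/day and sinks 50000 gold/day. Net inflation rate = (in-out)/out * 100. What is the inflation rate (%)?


Net gold = 25000 - 50000 = -25000
Inflation rate = net / sunk * 100 = -25000 / 50000 * 100
= -0.5 * 100
= -50.00%

-50.00%


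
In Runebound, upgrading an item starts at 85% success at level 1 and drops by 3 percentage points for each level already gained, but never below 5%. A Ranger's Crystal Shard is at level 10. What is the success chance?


raw_rate = 85 - 3 * (10 - 1)
= 85 - 3 * 9
= 85 - 27
= 58
Apply floor: max(58, 5) = 58%

58%


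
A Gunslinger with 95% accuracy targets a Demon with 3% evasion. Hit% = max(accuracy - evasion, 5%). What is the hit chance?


accuracy - evasion = 95 - 3 = 92
Apply floor: max(92, 5) = 92
Hit chance = 92%

92%


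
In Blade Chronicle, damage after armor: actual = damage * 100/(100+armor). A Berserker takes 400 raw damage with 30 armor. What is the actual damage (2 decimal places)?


actual = 400 * 100 / (100 + 30)
= 400 * 100 / 130
= 40000 / 130
= 307.69

307.69 damage


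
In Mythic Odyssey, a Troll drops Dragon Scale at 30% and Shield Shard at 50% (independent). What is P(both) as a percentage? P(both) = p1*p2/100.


For independent events, P(both) = P(A) * P(B)
= 30% * 50%
= 1500 / 100 %
= 15.0%

15.0%


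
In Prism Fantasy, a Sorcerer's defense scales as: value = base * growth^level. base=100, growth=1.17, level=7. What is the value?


value = base * growth^level
= 100 * 1.17^7
= 100 * 3.001242
= 300.12

300.12 defense


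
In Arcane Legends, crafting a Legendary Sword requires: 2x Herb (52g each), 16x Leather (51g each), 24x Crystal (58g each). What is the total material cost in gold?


Cost breakdown:
  Herb: 2 * 52 = 104
  Leather: 16 * 51 = 816
  Crystal: 24 * 58 = 1392
Total = 104 + 816 + 1392 = 2312

2312 gold


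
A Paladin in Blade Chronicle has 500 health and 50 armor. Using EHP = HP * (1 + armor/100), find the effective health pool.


EHP = 500 * (1 + 50/100)
= 500 * (1 + 0.5)
= 500 * 1.5
= 750.0

750.0 EHP


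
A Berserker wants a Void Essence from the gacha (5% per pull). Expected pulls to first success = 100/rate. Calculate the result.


Expected pulls for a geometric distribution = 1/p = 100 / rate%
= 100 / 5
= 20.0

20.0 pulls


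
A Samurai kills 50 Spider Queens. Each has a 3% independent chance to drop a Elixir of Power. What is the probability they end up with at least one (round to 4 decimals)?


P(at least one) = 1 - P(none) = 1 - (1-p)^n
p = 3/100 = 0.03
1 - p = 0.97
(1 - p)^50 = 0.97^50 = 0.218065
P(at least one) = 1 - 0.218065 = 0.7819

0.7819


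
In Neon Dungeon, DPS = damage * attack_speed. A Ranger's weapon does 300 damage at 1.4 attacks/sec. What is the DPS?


DPS = damage * attack_speed
= 300 * 1.4
= 420.0

420.0 DPS


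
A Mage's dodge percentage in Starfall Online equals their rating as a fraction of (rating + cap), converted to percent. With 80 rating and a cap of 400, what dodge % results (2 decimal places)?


dodge% = 80 / (80 + 400) * 100
= 80 / 480 * 100
= 0.166667 * 100
= 16.67%

16.67%


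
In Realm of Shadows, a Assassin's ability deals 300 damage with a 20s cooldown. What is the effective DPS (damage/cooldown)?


DPS = damage / cooldown
= 300 / 20
= 15.00

15.00 DPS


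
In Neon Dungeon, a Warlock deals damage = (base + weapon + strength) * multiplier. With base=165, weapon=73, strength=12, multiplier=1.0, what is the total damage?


Sum base + weapon + str = 165 + 73 + 12 = 250
Multiply by 1.0:
250 * 1.0 = 250.0

250.0 damage


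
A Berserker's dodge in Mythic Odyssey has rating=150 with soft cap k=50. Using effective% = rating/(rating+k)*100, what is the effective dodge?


effective% = rating / (rating + k) * 100
= 150 / (150 + 50) * 100
= 150 / 200 * 100
= 0.75 * 100
= 75.00%

75.00%


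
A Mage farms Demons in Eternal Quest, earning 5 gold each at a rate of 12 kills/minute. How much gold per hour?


Gold per minute = 5 * 12 = 60
Gold per hour = 60 * 60 = 3600

3600 gold/hour


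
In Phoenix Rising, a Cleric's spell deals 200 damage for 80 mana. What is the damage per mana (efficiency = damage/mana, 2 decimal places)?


Efficiency = damage / mana
= 200 / 80
= 2.50

2.50 dmg/mana


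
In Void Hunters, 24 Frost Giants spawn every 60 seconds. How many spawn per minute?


Spawns per minute = count * (60 / interval)
= 24 * (60 / 60)
= 24 * 1.0
= 24.0

24.0 per minute


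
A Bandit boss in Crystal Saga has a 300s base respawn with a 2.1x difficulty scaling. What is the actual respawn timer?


Respawn time = base * multiplier
= 300 * 2.1
= 630.0 seconds

630.0 seconds


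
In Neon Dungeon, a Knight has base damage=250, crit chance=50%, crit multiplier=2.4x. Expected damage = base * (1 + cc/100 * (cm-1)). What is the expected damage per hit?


E[dmg] = base * (1 + crit_chance * (crit_mult - 1))
cc as decimal = 50/100 = 0.5
cm - 1 = 2.4 - 1 = 1.4
Bonus factor = 0.5 * 1.4 = 0.7
Total multiplier = 1 + 0.7 = 1.7
Expected damage = 250 * 1.7 = 425.00

425.00 damage


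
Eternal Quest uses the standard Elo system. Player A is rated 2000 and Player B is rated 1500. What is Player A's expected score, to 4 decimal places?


Elo expected score: Ea = 1/(1 + 10^((Rb-Ra)/400))
Rb - Ra = 1500 - 2000 = -500
(Rb-Ra)/400 = -500/400 = -1.25
10^-1.25 = 0.056234
Ea = 1/(1 + 0.056234) = 1/1.056234 = 0.9468

0.9468


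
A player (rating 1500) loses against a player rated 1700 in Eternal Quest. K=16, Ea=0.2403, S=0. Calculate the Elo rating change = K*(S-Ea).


Elo update: delta = K * (S - Ea), where S = 0 (loses)
S - Ea = 0 - 0.2403 = -0.2403
Rating change = 16 * -0.2403
= -3.84

-3.84 rating points


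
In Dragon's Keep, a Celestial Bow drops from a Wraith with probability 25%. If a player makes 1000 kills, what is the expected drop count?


Expected drops = kills * (drop_rate / 100)
= 1000 * (25 / 100)
= 1000 * 0.25
= 250.0

250.0 drops


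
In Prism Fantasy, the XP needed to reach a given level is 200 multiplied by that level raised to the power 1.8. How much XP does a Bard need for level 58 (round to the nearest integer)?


XP = 200 * level^1.8
Substitute level = 58:
XP = 200 * 58^1.8
= 200 * 1493.3802
= 298676

298676 XP


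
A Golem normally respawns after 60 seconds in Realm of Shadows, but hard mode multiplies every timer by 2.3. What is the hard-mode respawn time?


Respawn time = base * multiplier
= 60 * 2.3
= 138.0 seconds

138.0 seconds


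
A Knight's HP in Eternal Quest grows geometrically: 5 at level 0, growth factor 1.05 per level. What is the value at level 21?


value = base * growth^level
= 5 * 1.05^21
= 5 * 2.785963
= 13.93

13.93 HP


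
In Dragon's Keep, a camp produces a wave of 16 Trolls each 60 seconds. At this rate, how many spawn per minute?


Spawns per minute = count * (60 / interval)
= 16 * (60 / 60)
= 16 * 1.0
= 16.0

16.0 per minute


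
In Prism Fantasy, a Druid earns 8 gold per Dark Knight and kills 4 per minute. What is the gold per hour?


Gold per minute = 8 * 4 = 32
Gold per hour = 32 * 60 = 1920

1920 gold/hour


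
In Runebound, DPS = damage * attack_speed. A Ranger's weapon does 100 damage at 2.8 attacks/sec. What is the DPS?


DPS = damage * attack_speed
= 100 * 2.8
= 280.0

280.0 DPS


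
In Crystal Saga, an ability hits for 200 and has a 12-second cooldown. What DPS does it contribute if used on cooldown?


DPS = damage / cooldown
= 200 / 12
= 16.67

16.67 DPS


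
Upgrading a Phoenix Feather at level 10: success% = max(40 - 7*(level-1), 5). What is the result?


raw_rate = 40 - 7 * (10 - 1)
= 40 - 7 * 9
= 40 - 63
= -23
Apply floor: max(-23, 5) = 5%

5%


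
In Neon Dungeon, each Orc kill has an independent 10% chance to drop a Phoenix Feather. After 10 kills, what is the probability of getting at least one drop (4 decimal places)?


P(at least one) = 1 - P(none) = 1 - (1-p)^n
p = 10/100 = 0.1
1 - p = 0.9
(1 - p)^10 = 0.9^10 = 0.348678
P(at least one) = 1 - 0.348678 = 0.6513

0.6513


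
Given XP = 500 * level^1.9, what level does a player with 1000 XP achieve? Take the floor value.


XP = 500 * level^1.9, so level = (XP / 500)^(1/1.9)
= (1000 / 500)^(1/1.9)
= 2.0^0.5263
= 1.4402
Floor: level = 1

level 1


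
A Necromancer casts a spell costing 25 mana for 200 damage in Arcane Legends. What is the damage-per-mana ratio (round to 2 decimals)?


Efficiency = damage / mana
= 200 / 25
= 8.00

8.00 dmg/mana


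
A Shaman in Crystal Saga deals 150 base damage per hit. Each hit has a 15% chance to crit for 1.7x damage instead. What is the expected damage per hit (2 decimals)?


E[dmg] = base * (1 + crit_chance * (crit_mult - 1))
cc as decimal = 15/100 = 0.15
cm - 1 = 1.7 - 1 = 0.7
Bonus factor = 0.15 * 0.7 = 0.105
Total multiplier = 1 + 0.105 = 1.105
Expected damage = 150 * 1.105 = 165.75

165.75 damage


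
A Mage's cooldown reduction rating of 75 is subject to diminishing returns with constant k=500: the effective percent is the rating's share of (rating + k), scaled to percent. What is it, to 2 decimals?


effective% = rating / (rating + k) * 100
= 75 / (75 + 500) * 100
= 75 / 575 * 100
= 0.130435 * 100
= 13.04%

13.04%


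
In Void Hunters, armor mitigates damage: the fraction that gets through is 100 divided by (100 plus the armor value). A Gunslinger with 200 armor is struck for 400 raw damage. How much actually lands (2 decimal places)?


actual = 400 * 100 / (100 + 200)
= 400 * 100 / 300
= 40000 / 300
= 133.33

133.33 damage


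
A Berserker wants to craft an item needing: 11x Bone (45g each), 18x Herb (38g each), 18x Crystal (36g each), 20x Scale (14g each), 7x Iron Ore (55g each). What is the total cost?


Cost breakdown:
  Bone: 11 * 45 = 495
  Herb: 18 * 38 = 684
  Crystal: 18 * 36 = 648
  Scale: 20 * 14 = 280
  Iron Ore: 7 * 55 = 385
Total = 495 + 684 + 648 + 280 + 385 = 2492

2492 gold


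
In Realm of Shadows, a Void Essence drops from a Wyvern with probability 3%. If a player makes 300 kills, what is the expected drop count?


Expected drops = kills * (drop_rate / 100)
= 300 * (3 / 100)
= 300 * 0.03
= 9.0

9.0 drops


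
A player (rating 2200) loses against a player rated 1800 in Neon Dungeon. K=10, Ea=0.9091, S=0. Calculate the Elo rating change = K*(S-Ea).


Elo update: delta = K * (S - Ea), where S = 0 (loses)
S - Ea = 0 - 0.9091 = -0.9091
Rating change = 10 * -0.9091
= -9.09

-9.09 rating points


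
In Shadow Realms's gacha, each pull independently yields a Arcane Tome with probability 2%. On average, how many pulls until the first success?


Expected pulls for a geometric distribution = 1/p = 100 / rate%
= 100 / 2
= 50.0

50.0 pulls


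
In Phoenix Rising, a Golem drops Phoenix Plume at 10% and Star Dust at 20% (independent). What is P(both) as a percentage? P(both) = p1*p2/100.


For independent events, P(both) = P(A) * P(B)
= 10% * 20%
= 200 / 100 %
= 2.0%

2.0%


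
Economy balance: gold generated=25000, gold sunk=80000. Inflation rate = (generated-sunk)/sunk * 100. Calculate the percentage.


Net gold = 25000 - 80000 = -55000
Inflation rate = net / sunk * 100 = -55000 / 80000 * 100
= -0.6875 * 100
= -68.75%

-68.75%


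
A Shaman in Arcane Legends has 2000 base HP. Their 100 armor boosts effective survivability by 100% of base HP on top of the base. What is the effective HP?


EHP = 2000 * (1 + 100/100)
= 2000 * (1 + 1.0)
= 2000 * 2.0
= 4000.0

4000.0 EHP


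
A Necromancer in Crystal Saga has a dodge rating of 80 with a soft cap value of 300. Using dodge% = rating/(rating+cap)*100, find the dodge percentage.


dodge% = 80 / (80 + 300) * 100
= 80 / 380 * 100
= 0.210526 * 100
= 21.05%

21.05%


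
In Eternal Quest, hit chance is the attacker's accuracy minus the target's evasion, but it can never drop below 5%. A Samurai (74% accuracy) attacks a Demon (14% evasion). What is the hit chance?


accuracy - evasion = 74 - 14 = 60
Apply floor: max(60, 5) = 60
Hit chance = 60%

60%


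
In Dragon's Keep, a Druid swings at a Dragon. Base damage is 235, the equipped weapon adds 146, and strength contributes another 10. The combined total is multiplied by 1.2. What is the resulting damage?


Sum base + weapon + str = 235 + 146 + 10 = 391
Multiply by 1.2:
391 * 1.2 = 469.2

469.2 damage


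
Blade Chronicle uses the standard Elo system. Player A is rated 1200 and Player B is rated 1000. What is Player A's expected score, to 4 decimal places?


Elo expected score: Ea = 1/(1 + 10^((Rb-Ra)/400))
Rb - Ra = 1000 - 1200 = -200
(Rb-Ra)/400 = -200/400 = -0.5
10^-0.5 = 0.316228
Ea = 1/(1 + 0.316228) = 1/1.316228 = 0.7597

0.7597


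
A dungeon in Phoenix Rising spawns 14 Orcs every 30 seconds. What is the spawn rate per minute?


Spawns per minute = count * (60 / interval)
= 14 * (60 / 30)
= 14 * 2.0
= 28.0

28.0 per minute


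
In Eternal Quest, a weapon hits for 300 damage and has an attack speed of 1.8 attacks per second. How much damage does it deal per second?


DPS = damage * attack_speed
= 300 * 1.8
= 540.0

540.0 DPS


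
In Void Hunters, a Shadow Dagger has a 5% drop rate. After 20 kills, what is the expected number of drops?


Expected drops = kills * (drop_rate / 100)
= 20 * (5 / 100)
= 20 * 0.05
= 1.0

1.0 drops


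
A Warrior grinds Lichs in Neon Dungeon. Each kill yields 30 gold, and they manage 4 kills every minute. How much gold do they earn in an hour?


Gold per minute = 30 * 4 = 120
Gold per hour = 120 * 60 = 7200

7200 gold/hour


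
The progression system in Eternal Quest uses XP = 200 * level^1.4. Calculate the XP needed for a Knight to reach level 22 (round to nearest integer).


XP = 200 * level^1.4
Substitute level = 22:
XP = 200 * 22^1.4
= 200 * 75.7516
= 15150

15150 XP


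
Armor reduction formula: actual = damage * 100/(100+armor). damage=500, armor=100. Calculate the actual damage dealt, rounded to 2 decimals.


actual = 500 * 100 / (100 + 100)
= 500 * 100 / 200
= 50000 / 200
= 250.00

250.00 damage


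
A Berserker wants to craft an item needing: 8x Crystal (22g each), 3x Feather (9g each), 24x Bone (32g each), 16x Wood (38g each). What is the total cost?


Cost breakdown:
  Crystal: 8 * 22 = 176
  Feather: 3 * 9 = 27
  Bone: 24 * 32 = 768
  Wood: 16 * 38 = 608
Total = 176 + 27 + 768 + 608 = 1579

1579 gold


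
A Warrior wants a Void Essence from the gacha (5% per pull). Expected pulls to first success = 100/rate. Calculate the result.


Expected pulls for a geometric distribution = 1/p = 100 / rate%
= 100 / 5
= 20.0

20.0 pulls


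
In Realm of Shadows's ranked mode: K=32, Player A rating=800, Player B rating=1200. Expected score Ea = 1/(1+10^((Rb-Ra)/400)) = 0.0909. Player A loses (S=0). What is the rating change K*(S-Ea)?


Elo update: delta = K * (S - Ea), where S = 0 (loses)
S - Ea = 0 - 0.0909 = -0.0909
Rating change = 32 * -0.0909
= -2.91

-2.91 rating points


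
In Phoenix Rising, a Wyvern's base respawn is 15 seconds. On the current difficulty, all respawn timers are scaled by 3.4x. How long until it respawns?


Respawn time = base * multiplier
= 15 * 3.4
= 51.0 seconds

51.0 seconds


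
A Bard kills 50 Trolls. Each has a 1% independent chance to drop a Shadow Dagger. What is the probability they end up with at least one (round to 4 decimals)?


P(at least one) = 1 - P(none) = 1 - (1-p)^n
p = 1/100 = 0.01
1 - p = 0.99
(1 - p)^50 = 0.99^50 = 0.605006
P(at least one) = 1 - 0.605006 = 0.3950

0.3950


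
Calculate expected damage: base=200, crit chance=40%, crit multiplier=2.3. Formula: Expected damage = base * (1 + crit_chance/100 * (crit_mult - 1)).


E[dmg] = base * (1 + crit_chance * (crit_mult - 1))
cc as decimal = 40/100 = 0.4
cm - 1 = 2.3 - 1 = 1.3
Bonus factor = 0.4 * 1.3 = 0.52
Total multiplier = 1 + 0.52 = 1.52
Expected damage = 200 * 1.52 = 304.00

304.00 damage


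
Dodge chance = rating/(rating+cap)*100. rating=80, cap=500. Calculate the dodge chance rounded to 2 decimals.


dodge% = 80 / (80 + 500) * 100
= 80 / 580 * 100
= 0.137931 * 100
= 13.79%

13.79%


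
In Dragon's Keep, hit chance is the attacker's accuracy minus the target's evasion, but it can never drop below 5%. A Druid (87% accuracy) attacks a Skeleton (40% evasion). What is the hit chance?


accuracy - evasion = 87 - 40 = 47
Apply floor: max(47, 5) = 47
Hit chance = 47%

47%


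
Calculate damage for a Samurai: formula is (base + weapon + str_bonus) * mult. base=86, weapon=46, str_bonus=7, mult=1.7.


Sum base + weapon + str = 86 + 46 + 7 = 139
Multiply by 1.7:
139 * 1.7 = 236.3

236.3 damage


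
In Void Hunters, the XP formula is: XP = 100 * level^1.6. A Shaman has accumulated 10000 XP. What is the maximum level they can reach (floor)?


XP = 100 * level^1.6, so level = (XP / 100)^(1/1.6)
= (10000 / 100)^(1/1.6)
= 100.0^0.625
= 17.7828
Floor: level = 17

level 17


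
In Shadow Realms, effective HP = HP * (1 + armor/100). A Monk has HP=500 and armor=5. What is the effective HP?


EHP = 500 * (1 + 5/100)
= 500 * (1 + 0.05)
= 500 * 1.05
= 525.0

525.0 EHP


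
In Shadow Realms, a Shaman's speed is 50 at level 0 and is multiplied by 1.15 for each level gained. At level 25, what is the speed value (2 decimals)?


value = base * growth^level
= 50 * 1.15^25
= 50 * 32.918953
= 1645.95

1645.95 speed


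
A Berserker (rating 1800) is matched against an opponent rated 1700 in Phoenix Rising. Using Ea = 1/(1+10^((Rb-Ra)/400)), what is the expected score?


Elo expected score: Ea = 1/(1 + 10^((Rb-Ra)/400))
Rb - Ra = 1700 - 1800 = -100
(Rb-Ra)/400 = -100/400 = -0.25
10^-0.25 = 0.562341
Ea = 1/(1 + 0.562341) = 1/1.562341 = 0.6401

0.6401


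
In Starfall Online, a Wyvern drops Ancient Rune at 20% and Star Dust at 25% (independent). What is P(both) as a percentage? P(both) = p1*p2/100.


For independent events, P(both) = P(A) * P(B)
= 20% * 25%
= 500 / 100 %
= 5.0%

5.0%


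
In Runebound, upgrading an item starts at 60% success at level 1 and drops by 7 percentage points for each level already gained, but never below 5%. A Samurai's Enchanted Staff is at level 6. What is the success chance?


raw_rate = 60 - 7 * (6 - 1)
= 60 - 7 * 5
= 60 - 35
= 25
Apply floor: max(25, 5) = 25%

25%


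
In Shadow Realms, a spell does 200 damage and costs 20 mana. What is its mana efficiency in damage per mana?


Efficiency = damage / mana
= 200 / 20
= 10.00

10.00 dmg/mana


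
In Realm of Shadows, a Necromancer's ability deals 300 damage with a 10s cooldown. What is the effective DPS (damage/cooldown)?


DPS = damage / cooldown
= 300 / 10
= 30.00

30.00 DPS


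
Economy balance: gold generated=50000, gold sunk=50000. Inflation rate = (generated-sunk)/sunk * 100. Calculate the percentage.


Net gold = 50000 - 50000 = 0
Inflation rate = net / sunk * 100 = 0 / 50000 * 100
= 0.0 * 100
= 0.00%

0.00%


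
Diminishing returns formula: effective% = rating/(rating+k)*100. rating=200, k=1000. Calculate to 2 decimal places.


effective% = rating / (rating + k) * 100
= 200 / (200 + 1000) * 100
= 200 / 1200 * 100
= 0.166667 * 100
= 16.67%

16.67%


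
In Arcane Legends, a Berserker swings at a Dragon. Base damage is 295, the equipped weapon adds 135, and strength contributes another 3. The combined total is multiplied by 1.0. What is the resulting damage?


Sum base + weapon + str = 295 + 135 + 3 = 433
Multiply by 1.0:
433 * 1.0 = 433.0

433.0 damage


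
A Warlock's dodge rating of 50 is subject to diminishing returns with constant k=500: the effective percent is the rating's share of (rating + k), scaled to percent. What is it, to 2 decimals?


effective% = rating / (rating + k) * 100
= 50 / (50 + 500) * 100
= 50 / 550 * 100
= 0.090909 * 100
= 9.09%

9.09%


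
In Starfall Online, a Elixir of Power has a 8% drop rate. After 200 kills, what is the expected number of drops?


Expected drops = kills * (drop_rate / 100)
= 200 * (8 / 100)
= 200 * 0.08
= 16.0

16.0 drops


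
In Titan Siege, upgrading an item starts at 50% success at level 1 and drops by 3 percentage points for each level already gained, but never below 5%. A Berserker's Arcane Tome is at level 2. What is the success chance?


raw_rate = 50 - 3 * (2 - 1)
= 50 - 3 * 1
= 50 - 3
= 47
Apply floor: max(47, 5) = 47%

47%


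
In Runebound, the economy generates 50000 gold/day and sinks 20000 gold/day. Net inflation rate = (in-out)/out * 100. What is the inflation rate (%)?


Net gold = 50000 - 20000 = 30000
Inflation rate = net / sunk * 100 = 30000 / 20000 * 100
= 1.5 * 100
= 150.00%

150.00%


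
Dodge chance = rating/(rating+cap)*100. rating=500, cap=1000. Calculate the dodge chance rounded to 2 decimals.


dodge% = 500 / (500 + 1000) * 100
= 500 / 1500 * 100
= 0.333333 * 100
= 33.33%

33.33%


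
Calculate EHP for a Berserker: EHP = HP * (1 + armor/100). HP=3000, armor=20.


EHP = 3000 * (1 + 20/100)
= 3000 * (1 + 0.2)
= 3000 * 1.2
= 3600.0

3600.0 EHP


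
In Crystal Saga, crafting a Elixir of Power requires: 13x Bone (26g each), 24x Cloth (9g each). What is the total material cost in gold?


Cost breakdown:
  Bone: 13 * 26 = 338
  Cloth: 24 * 9 = 216
Total = 338 + 216 = 554

554 gold


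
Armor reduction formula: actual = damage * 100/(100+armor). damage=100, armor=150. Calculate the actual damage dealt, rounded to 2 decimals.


actual = 100 * 100 / (100 + 150)
= 100 * 100 / 250
= 10000 / 250
= 40.00

40.00 damage


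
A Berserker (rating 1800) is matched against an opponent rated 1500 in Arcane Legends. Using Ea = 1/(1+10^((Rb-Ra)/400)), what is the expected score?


Elo expected score: Ea = 1/(1 + 10^((Rb-Ra)/400))
Rb - Ra = 1500 - 1800 = -300
(Rb-Ra)/400 = -300/400 = -0.75
10^-0.75 = 0.177828
Ea = 1/(1 + 0.177828) = 1/1.177828 = 0.8490

0.8490


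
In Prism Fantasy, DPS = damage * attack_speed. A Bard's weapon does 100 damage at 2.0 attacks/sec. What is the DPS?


DPS = damage * attack_speed
= 100 * 2.0
= 200.0

200.0 DPS


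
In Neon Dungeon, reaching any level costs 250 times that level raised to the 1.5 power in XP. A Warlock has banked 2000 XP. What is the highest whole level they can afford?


XP = 250 * level^1.5, so level = (XP / 250)^(1/1.5)
= (2000 / 250)^(1/1.5)
= 8.0^0.6667
= 4.0
Floor: level = 4

level 4


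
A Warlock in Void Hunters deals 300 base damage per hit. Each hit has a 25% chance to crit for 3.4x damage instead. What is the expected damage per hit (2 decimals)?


E[dmg] = base * (1 + crit_chance * (crit_mult - 1))
cc as decimal = 25/100 = 0.25
cm - 1 = 3.4 - 1 = 2.4
Bonus factor = 0.25 * 2.4 = 0.6
Total multiplier = 1 + 0.6 = 1.6
Expected damage = 300 * 1.6 = 480.00

480.00 damage


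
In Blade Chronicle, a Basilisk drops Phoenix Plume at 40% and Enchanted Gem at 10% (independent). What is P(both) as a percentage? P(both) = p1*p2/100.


For independent events, P(both) = P(A) * P(B)
= 40% * 10%
= 400 / 100 %
= 4.0%

4.0%


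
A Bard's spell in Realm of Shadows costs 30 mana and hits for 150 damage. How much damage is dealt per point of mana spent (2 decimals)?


Efficiency = damage / mana
= 150 / 30
= 5.00

5.00 dmg/mana


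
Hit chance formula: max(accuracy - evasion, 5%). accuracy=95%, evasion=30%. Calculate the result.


accuracy - evasion = 95 - 30 = 65
Apply floor: max(65, 5) = 65
Hit chance = 65%

65%


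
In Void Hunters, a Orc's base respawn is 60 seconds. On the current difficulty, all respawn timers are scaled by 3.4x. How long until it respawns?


Respawn time = base * multiplier
= 60 * 3.4
= 204.0 seconds

204.0 seconds


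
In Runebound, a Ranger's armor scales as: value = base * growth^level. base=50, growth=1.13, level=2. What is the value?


value = base * growth^level
= 50 * 1.13^2
= 50 * 1.2769
= 63.85

63.85 armor


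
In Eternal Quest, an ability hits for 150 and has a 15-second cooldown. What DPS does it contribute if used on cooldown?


DPS = damage / cooldown
= 150 / 15
= 10.00

10.00 DPS


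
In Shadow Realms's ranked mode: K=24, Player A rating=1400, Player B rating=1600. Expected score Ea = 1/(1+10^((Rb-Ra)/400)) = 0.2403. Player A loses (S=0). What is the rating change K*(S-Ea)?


Elo update: delta = K * (S - Ea), where S = 0 (loses)
S - Ea = 0 - 0.2403 = -0.2403
Rating change = 24 * -0.2403
= -5.77

-5.77 rating points


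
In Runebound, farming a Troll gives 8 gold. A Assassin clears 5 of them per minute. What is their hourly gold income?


Gold per minute = 8 * 5 = 40
Gold per hour = 40 * 60 = 2400

2400 gold/hour


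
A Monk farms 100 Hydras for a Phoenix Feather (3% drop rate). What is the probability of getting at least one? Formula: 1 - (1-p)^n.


P(at least one) = 1 - P(none) = 1 - (1-p)^n
p = 3/100 = 0.03
1 - p = 0.97
(1 - p)^100 = 0.97^100 = 0.047553
P(at least one) = 1 - 0.047553 = 0.9524

0.9524


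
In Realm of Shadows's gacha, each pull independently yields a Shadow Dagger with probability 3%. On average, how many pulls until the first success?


Expected pulls for a geometric distribution = 1/p = 100 / rate%
= 100 / 3
= 33.33

33.33 pulls


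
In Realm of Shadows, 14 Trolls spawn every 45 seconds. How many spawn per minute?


Spawns per minute = count * (60 / interval)
= 14 * (60 / 45)
= 14 * 1.3333
= 18.67

18.67 per minute


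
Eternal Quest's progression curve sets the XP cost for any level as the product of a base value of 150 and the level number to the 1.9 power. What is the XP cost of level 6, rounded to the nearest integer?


XP = 150 * level^1.9
Substitute level = 6:
XP = 150 * 6^1.9
= 150 * 30.0945
= 4514

4514 XP


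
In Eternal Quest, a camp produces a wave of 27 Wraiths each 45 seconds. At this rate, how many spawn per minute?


Spawns per minute = count * (60 / interval)
= 27 * (60 / 45)
= 27 * 1.3333
= 36.0

36.0 per minute


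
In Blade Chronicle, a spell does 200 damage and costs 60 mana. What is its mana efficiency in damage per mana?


Efficiency = damage / mana
= 200 / 60
= 3.33

3.33 dmg/mana


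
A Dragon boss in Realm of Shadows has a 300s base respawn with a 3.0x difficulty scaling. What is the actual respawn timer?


Respawn time = base * multiplier
= 300 * 3.0
= 900.0 seconds

900.0 seconds


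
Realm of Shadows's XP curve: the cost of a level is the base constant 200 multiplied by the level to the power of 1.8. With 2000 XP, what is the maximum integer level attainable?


XP = 200 * level^1.8, so level = (XP / 200)^(1/1.8)
= (2000 / 200)^(1/1.8)
= 10.0^0.5556
= 3.5938
Floor: level = 3

level 3


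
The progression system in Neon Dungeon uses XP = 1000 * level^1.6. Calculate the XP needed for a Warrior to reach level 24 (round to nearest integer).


XP = 1000 * level^1.6
Substitute level = 24:
XP = 1000 * 24^1.6
= 1000 * 161.5615
= 161562

161562 XP


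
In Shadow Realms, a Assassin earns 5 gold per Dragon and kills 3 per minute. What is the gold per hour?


Gold per minute = 5 * 3 = 15
Gold per hour = 15 * 60 = 900

900 gold/hour


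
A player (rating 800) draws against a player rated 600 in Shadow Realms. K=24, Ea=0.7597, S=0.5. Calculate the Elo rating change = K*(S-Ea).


Elo update: delta = K * (S - Ea), where S = 0.5 (draws)
S - Ea = 0.5 - 0.7597 = -0.2597
Rating change = 24 * -0.2597
= -6.23

-6.23 rating points


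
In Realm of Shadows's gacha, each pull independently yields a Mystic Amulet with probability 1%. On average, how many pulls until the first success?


Expected pulls for a geometric distribution = 1/p = 100 / rate%
= 100 / 1
= 100.0

100.0 pulls


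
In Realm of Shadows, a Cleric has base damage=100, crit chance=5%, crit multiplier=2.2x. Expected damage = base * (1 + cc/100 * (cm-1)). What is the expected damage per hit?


E[dmg] = base * (1 + crit_chance * (crit_mult - 1))
cc as decimal = 5/100 = 0.05
cm - 1 = 2.2 - 1 = 1.2
Bonus factor = 0.05 * 1.2 = 0.06
Total multiplier = 1 + 0.06 = 1.06
Expected damage = 100 * 1.06 = 106.00

106.00 damage


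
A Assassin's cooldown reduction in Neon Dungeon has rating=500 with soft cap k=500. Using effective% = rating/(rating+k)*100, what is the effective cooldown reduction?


effective% = rating / (rating + k) * 100
= 500 / (500 + 500) * 100
= 500 / 1000 * 100
= 0.5 * 100
= 50.00%

50.00%


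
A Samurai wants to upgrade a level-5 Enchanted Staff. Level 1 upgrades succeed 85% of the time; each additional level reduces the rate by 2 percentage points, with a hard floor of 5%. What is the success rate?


raw_rate = 85 - 2 * (5 - 1)
= 85 - 2 * 4
= 85 - 8
= 77
Apply floor: max(77, 5) = 77%

77%


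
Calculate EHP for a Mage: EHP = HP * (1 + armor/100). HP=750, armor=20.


EHP = 750 * (1 + 20/100)
= 750 * (1 + 0.2)
= 750 * 1.2
= 900.0

900.0 EHP


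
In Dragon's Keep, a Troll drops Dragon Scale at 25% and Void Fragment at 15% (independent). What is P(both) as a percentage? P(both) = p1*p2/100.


For independent events, P(both) = P(A) * P(B)
= 25% * 15%
= 375 / 100 %
= 3.75%

3.75%


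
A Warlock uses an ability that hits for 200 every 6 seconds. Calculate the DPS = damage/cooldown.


DPS = damage / cooldown
= 200 / 6
= 33.33

33.33 DPS


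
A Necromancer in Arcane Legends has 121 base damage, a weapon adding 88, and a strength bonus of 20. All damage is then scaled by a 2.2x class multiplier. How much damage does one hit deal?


Sum base + weapon + str = 121 + 88 + 20 = 229
Multiply by 2.2:
229 * 2.2 = 503.8

503.8 damage


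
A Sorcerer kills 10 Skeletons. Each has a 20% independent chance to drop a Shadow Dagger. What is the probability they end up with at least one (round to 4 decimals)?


P(at least one) = 1 - P(none) = 1 - (1-p)^n
p = 20/100 = 0.2
1 - p = 0.8
(1 - p)^10 = 0.8^10 = 0.107374
P(at least one) = 1 - 0.107374 = 0.8926

0.8926


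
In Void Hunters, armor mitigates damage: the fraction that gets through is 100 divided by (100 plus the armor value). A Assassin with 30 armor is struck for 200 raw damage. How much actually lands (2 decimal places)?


actual = 200 * 100 / (100 + 30)
= 200 * 100 / 130
= 20000 / 130
= 153.85

153.85 damage


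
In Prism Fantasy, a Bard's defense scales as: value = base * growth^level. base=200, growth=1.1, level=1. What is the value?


value = base * growth^level
= 200 * 1.1^1
= 200 * 1.1
= 220.00

220.00 defense


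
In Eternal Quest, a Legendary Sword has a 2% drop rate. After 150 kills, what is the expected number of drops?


Expected drops = kills * (drop_rate / 100)
= 150 * (2 / 100)
= 150 * 0.02
= 3.0

3.0 drops


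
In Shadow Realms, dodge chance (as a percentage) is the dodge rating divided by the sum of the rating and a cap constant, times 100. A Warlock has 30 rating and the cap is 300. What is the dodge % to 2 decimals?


dodge% = 30 / (30 + 300) * 100
= 30 / 330 * 100
= 0.090909 * 100
= 9.09%

9.09%


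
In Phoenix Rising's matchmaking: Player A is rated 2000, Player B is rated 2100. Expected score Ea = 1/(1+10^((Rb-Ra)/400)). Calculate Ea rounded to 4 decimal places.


Elo expected score: Ea = 1/(1 + 10^((Rb-Ra)/400))
Rb - Ra = 2100 - 2000 = 100
(Rb-Ra)/400 = 100/400 = 0.25
10^0.25 = 1.778279
Ea = 1/(1 + 1.778279) = 1/2.778279 = 0.3599

0.3599


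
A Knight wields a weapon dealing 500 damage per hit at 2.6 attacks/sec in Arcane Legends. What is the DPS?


DPS = damage * attack_speed
= 500 * 2.6
= 1300.0

1300.0 DPS


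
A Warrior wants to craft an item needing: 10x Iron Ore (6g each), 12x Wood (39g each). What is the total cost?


Cost breakdown:
  Iron Ore: 10 * 6 = 60
  Wood: 12 * 39 = 468
Total = 60 + 468 = 528

528 gold


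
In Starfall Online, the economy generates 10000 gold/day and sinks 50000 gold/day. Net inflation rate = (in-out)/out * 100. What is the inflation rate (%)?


Net gold = 10000 - 50000 = -40000
Inflation rate = net / sunk * 100 = -40000 / 50000 * 100
= -0.8 * 100
= -80.00%

-80.00%


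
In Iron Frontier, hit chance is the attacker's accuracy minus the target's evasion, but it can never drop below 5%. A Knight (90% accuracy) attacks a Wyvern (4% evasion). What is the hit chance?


accuracy - evasion = 90 - 4 = 86
Apply floor: max(86, 5) = 86
Hit chance = 86%

86%


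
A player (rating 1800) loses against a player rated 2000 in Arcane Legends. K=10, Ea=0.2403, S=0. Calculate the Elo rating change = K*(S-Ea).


Elo update: delta = K * (S - Ea), where S = 0 (loses)
S - Ea = 0 - 0.2403 = -0.2403
Rating change = 10 * -0.2403
= -2.40

-2.40 rating points


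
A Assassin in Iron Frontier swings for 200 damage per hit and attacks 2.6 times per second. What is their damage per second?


DPS = damage * attack_speed
= 200 * 2.6
= 520.0

520.0 DPS


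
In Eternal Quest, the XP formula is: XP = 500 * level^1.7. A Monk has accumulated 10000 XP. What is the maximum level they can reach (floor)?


XP = 500 * level^1.7, so level = (XP / 500)^(1/1.7)
= (10000 / 500)^(1/1.7)
= 20.0^0.5882
= 5.8252
Floor: level = 5

level 5


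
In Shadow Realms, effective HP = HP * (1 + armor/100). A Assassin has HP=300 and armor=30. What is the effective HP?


EHP = 300 * (1 + 30/100)
= 300 * (1 + 0.3)
= 300 * 1.3
= 390.0

390.0 EHP


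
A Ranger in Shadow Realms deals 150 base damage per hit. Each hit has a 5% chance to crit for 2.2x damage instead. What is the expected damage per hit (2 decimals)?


E[dmg] = base * (1 + crit_chance * (crit_mult - 1))
cc as decimal = 5/100 = 0.05
cm - 1 = 2.2 - 1 = 1.2
Bonus factor = 0.05 * 1.2 = 0.06
Total multiplier = 1 + 0.06 = 1.06
Expected damage = 150 * 1.06 = 159.00

159.00 damage


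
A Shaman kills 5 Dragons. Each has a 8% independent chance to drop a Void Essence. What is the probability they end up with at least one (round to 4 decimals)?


P(at least one) = 1 - P(none) = 1 - (1-p)^n
p = 8/100 = 0.08
1 - p = 0.92
(1 - p)^5 = 0.92^5 = 0.659082
P(at least one) = 1 - 0.659082 = 0.3409

0.3409


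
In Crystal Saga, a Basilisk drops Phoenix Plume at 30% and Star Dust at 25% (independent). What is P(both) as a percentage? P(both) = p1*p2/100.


For independent events, P(both) = P(A) * P(B)
= 30% * 25%
= 750 / 100 %
= 7.5%

7.5%


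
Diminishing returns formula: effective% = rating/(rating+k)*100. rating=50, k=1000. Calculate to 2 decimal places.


effective% = rating / (rating + k) * 100
= 50 / (50 + 1000) * 100
= 50 / 1050 * 100
= 0.047619 * 100
= 4.76%

4.76%


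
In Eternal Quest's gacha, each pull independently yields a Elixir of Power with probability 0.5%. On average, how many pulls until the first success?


Expected pulls for a geometric distribution = 1/p = 100 / rate%
= 100 / 0.5
= 200.0

200.0 pulls


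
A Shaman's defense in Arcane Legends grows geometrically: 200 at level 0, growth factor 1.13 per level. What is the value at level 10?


value = base * growth^level
= 200 * 1.13^10
= 200 * 3.394567
= 678.91

678.91 defense
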